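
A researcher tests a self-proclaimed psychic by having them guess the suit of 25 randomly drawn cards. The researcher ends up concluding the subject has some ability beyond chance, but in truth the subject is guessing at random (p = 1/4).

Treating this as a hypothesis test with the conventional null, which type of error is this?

The null hypothesis here is that the subject is guessing at random (p = 1/4).
'Concluding the subject has some ability beyond chance' corresponds to rejecting H₀.
H₀ was rejected but H₀ is true — a Type I error (false positive).

Type I error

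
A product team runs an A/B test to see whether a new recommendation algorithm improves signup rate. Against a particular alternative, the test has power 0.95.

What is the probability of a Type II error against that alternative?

Power = 1 − β, so β = 1 − 0.95 = 0.05.

0.05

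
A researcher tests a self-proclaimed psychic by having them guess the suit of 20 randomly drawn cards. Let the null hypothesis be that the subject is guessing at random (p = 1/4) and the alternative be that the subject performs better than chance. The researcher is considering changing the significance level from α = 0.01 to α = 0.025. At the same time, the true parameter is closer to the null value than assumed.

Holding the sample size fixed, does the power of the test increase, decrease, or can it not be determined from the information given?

The first change alone would make β decrease; the second alone would make β increase. Which effect dominates depends on the magnitudes, which are not given.
Since power = 1 − β, the effect on power is likewise indeterminate.

Cannot be determined from the information given.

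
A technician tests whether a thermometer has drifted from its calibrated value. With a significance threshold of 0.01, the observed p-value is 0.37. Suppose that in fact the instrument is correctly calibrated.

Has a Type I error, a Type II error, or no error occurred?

The conventional null hypothesis is that the instrument is correctly calibrated.
Since p = 0.37 ≥ α = 0.01, H₀ is not rejected.
H₀ is true (actually the instrument is correctly calibrated).
The decision matches the true state — no error.

No error (correct decision).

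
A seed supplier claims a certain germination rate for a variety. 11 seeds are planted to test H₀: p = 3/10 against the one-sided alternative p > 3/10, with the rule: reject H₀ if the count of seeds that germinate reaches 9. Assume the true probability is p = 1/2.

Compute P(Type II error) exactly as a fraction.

1981/2048

β = P(fail to reject H₀ | Ha true) = P(K ≤ 8 | p = 1/2), K ~ Binomial(11, 1/2).
Summing C(11,j)·(1/2)^j·(1/2)^{11-j} for j = 0..8 gives 1981/2048.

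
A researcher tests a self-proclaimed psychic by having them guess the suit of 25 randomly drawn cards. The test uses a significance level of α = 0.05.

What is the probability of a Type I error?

0.05

The significance level α is, by definition, the probability of a Type I error — P(reject H₀ | H₀ true).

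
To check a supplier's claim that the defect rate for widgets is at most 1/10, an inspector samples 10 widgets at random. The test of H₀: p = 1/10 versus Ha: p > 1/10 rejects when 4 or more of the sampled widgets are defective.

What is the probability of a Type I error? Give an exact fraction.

7996999/625000000

α = P(reject H₀ | H₀ true) = P(Y ≥ 4 | p = 1/10), Y ~ Binomial(10, 1/10).
α = 1 − P(Y ≤ 3) = 1 − 617003001/625000000 = 7996999/625000000.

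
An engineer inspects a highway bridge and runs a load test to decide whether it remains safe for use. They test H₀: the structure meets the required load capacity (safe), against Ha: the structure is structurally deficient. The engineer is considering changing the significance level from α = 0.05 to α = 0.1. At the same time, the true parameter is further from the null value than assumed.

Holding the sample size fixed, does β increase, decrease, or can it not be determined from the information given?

Relaxing α lowers the evidence threshold; under Ha, outcomes that previously fell short now trigger rejection. The further the true parameter sits from the null value, the more of the Ha sampling distribution falls in the rejection region. Both changes push β in the same direction.

It decreases.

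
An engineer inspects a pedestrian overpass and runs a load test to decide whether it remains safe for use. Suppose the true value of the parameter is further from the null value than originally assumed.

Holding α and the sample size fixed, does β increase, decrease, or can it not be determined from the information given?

It decreases.

A larger true effect moves the Ha sampling distribution further from the H₀ critical value, making rejection more likely when Ha is true.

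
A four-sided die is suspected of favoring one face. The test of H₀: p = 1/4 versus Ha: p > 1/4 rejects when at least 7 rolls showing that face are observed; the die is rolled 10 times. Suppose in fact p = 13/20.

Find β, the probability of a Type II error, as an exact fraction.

1244602838129/2560000000000

β = P(fail to reject H₀ | Ha true) = P(K ≤ 6 | p = 13/20), K ~ Binomial(10, 13/20).
Adding the binomial probabilities P(K=0)+…+P(K=6) at p = 13/20 gives 1244602838129/2560000000000.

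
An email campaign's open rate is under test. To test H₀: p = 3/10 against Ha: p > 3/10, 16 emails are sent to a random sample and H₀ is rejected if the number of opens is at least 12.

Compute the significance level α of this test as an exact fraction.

Under H₀, Y ~ Binomial(16, 3/10), and α = P(Y ≥ 12).
P(Y ≥ 12) = Σ_{j=12}^{16} C(16,j)·(3/10)^j·(7/10)^{16-j} = 531662610897/2000000000000000.

531662610897/2000000000000000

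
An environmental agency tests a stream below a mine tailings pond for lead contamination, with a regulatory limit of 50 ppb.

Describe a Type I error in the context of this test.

With the conventional null hypothesis that the lead concentration is at or below 50 ppb (safe):
A Type I error is rejecting H₀ when H₀ is true.
Here that means declaring the site contaminated and ordering remediation when actually the lead concentration is at or below 50 ppb (safe).

A Type I error would mean concluding that the lead concentration exceeds 50 ppb when in fact the lead concentration is at or below 50 ppb (safe).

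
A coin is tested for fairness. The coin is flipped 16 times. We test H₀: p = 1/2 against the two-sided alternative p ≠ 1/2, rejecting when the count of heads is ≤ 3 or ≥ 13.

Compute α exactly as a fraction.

697/32768

Under H₀, K ~ Binomial(16, 1/2); α is the probability of landing in either tail, P(K ≤ 3) + P(K ≥ 13).
By symmetry, α = 2·P(K ≤ 3) = 2·(1 + 16 + 120 + 560)/65536 = 1394/65536 = 697/32768.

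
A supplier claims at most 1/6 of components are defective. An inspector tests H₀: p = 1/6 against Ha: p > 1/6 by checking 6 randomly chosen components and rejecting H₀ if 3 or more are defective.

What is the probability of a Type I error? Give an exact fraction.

1453/23328

α = P(reject H₀ | H₀ true) = P(Y ≥ 3 | p = 1/6), Y ~ Binomial(6, 1/6).
Via the complement, α = 1 − Σ_{j=0}^{2} C(6,j)(1/6)^j(5/6)^{6-j} = 1453/23328.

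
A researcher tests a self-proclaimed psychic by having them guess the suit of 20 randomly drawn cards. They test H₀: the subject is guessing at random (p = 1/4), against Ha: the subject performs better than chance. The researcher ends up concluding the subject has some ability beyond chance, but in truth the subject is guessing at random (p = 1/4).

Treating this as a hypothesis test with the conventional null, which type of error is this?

'Concluding the subject has some ability beyond chance' corresponds to rejecting H₀.
H₀ was rejected but H₀ is true — a Type I error (false positive).

Type I error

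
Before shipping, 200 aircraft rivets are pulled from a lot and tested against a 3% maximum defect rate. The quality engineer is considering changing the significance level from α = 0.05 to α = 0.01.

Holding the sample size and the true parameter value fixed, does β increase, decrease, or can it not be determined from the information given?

It increases.

Tightening α shrinks the rejection region. When Ha holds, fewer sample outcomes clear the stricter threshold, so more fall in the acceptance region.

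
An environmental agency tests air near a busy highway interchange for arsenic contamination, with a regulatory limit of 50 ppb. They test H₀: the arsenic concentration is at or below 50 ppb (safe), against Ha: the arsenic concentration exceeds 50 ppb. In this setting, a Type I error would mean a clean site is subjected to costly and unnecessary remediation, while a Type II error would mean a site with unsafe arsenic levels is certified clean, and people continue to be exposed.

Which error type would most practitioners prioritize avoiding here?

Type II error

The Type II consequence (a site with unsafe arsenic levels is certified clean, and people continue to be exposed) is more severe than the Type I consequence (a clean site is subjected to costly and unnecessary remediation).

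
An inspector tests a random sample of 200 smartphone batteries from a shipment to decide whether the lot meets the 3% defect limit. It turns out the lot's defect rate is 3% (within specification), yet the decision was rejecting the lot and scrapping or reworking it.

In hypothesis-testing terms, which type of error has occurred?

The null hypothesis here is that the lot's defect rate is 3% (within specification).
'Rejecting the lot and scrapping or reworking it' corresponds to rejecting H₀.
H₀ was rejected but H₀ is true — a Type I error (false positive).

Type I error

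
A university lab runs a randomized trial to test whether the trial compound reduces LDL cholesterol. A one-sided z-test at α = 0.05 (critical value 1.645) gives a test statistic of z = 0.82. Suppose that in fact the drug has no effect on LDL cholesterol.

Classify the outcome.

No error — this is a correct decision.

The conventional null hypothesis is that the drug has no effect on LDL cholesterol.
Since z = 0.82 ≤ z* = 1.645, H₀ is not rejected.
H₀ is true (actually the drug has no effect on LDL cholesterol).
The decision matches the true state — no error.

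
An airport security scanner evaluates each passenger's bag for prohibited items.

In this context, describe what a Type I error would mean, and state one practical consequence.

A Type I error would mean concluding that the bag contains a prohibited item when in fact the bag contains no prohibited items. Consequence: a harmless bag is searched, delaying the passenger.

With the conventional null hypothesis that the bag contains no prohibited items:
A Type I error is rejecting H₀ when H₀ is true.
Here that means flagging the bag for a manual search when actually the bag contains no prohibited items.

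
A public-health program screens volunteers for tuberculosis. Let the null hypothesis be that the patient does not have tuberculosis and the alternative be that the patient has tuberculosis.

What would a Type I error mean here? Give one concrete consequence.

A Type I error is rejecting H₀ when H₀ is true.
Here that means flagging the patient as positive and ordering follow-up testing when actually the patient does not have tuberculosis.

A Type I error would mean concluding that the patient has tuberculosis when in fact the patient does not have tuberculosis. Consequence: a healthy patient suffers needless anxiety and the cost of confirmatory testing.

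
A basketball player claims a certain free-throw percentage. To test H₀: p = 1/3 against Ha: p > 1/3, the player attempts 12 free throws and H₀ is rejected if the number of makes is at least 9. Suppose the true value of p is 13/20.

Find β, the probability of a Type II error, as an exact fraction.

A Type II error is failing to reject when Ha holds: with p = 13/20, β = P(Y ≤ 8).
Equivalently, β = 1 − P(Y ≥ 9) = 535222111290433/819200000000000.

535222111290433/819200000000000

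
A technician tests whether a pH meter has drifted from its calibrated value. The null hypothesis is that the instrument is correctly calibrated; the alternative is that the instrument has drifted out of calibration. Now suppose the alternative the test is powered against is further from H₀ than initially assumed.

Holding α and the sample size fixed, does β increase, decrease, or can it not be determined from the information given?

The further the true parameter sits from the null value, the more of the Ha sampling distribution falls in the rejection region.

It decreases.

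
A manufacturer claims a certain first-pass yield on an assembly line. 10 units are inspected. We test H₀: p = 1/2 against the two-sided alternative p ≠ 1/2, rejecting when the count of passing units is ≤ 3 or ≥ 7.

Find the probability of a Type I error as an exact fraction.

11/32

The significance level is the null-hypothesis probability of the rejection region {≤3} ∪ {≥7}.
The two tails are symmetric, so α = 2·(1 + 10 + 45 + 120)/2^10 = 352/1024 = 11/32.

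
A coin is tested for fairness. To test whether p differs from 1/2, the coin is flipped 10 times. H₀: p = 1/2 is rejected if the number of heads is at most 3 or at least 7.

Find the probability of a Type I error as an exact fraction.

The significance level is the null-hypothesis probability of the rejection region {≤3} ∪ {≥7}.
The two tails are symmetric, so α = 2·(1 + 10 + 45 + 120)/2^10 = 352/1024 = 11/32.

11/32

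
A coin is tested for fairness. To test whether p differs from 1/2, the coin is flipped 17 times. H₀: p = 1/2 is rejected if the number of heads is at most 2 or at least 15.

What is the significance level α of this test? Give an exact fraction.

α = P(X ≤ 2 or X ≥ 15 | p = 1/2), X ~ Binomial(17, 1/2).
The two tails are symmetric, so α = 2·(1 + 17 + 136)/2^17 = 308/131072 = 77/32768.

77/32768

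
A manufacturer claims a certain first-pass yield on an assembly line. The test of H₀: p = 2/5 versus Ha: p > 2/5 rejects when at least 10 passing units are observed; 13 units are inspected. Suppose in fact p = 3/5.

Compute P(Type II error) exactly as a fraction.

A Type II error is failing to reject when Ha holds: with p = 3/5, β = P(Y ≤ 9).
Equivalently, β = 1 − P(Y ≥ 10) = 202983472/244140625.

202983472/244140625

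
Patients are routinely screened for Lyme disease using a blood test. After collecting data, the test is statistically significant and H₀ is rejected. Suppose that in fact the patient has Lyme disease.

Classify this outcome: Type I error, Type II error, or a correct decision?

The conventional null hypothesis here is that the patient does not have Lyme disease.
The test rejected a false H₀ — the decision matches the true state.

Neither — the decision is correct.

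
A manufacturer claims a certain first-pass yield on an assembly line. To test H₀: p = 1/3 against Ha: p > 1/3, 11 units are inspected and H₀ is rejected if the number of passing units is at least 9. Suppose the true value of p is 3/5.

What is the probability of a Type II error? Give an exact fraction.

8604328/9765625

Under the alternative p = 3/5, X ~ Binomial(11, 3/5); β is the probability the test does not reject, P(X < 9).
Adding the binomial probabilities P(X=0)+…+P(X=8) at p = 3/5 gives 8604328/9765625.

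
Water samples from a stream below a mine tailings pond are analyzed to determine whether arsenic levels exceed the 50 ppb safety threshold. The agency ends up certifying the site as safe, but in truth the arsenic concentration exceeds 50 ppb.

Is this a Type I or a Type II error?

The null hypothesis here is that the arsenic concentration is at or below 50 ppb (safe).
'Certifying the site as safe' corresponds to failing to reject H₀.
H₀ was not rejected but H₀ is false — a Type II error (false negative).

Type II error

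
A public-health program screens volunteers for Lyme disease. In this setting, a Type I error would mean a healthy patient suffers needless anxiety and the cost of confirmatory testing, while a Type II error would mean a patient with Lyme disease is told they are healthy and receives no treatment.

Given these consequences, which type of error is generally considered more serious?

The Type II consequence (a patient with Lyme disease is told they are healthy and receives no treatment) is more severe than the Type I consequence (a healthy patient suffers needless anxiety and the cost of confirmatory testing).

Type II error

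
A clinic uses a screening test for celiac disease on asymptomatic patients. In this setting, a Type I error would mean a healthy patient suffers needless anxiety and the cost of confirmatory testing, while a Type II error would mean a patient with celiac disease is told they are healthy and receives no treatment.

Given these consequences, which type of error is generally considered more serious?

The Type II consequence (a patient with celiac disease is told they are healthy and receives no treatment) is more severe than the Type I consequence (a healthy patient suffers needless anxiety and the cost of confirmatory testing).

Type II error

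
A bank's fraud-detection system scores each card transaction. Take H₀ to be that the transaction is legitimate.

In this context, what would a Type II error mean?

A Type II error is failing to reject H₀ when H₀ is false.
Here that means approving the transaction when actually the transaction is fraudulent.

A Type II error would mean concluding that the transaction is legitimate (or at least failing to establish that the transaction is fraudulent) when in fact the transaction is fraudulent.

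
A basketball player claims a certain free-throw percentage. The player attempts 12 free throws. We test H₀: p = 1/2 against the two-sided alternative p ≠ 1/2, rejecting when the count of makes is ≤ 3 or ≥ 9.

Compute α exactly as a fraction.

299/2048

α = P(X ≤ 3 or X ≥ 9 | p = 1/2), X ~ Binomial(12, 1/2).
By symmetry, α = 2·P(X ≤ 3) = 2·(1 + 12 + 66 + 220)/4096 = 598/4096 = 299/2048.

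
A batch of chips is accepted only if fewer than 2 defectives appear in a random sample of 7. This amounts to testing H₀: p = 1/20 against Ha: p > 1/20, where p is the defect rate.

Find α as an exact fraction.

28403547/640000000

α = P(reject H₀ | H₀ true) = P(S ≥ 2 | p = 1/20), S ~ Binomial(7, 1/20).
α = 1 − P(S ≤ 1) = 1 − 611596453/640000000 = 28403547/640000000.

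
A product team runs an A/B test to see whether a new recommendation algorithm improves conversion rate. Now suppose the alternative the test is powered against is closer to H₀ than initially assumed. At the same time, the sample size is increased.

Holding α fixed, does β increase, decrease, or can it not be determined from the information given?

The first change alone would make β increase; the second alone would make β decrease. Which effect dominates depends on the magnitudes, which are not given.

Cannot be determined from the information given.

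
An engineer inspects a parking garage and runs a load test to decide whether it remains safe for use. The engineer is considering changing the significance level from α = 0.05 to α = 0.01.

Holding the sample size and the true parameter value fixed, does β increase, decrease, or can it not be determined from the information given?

Lowering α raises the bar for rejection; under Ha, the test now fails to reject on outcomes it previously would have rejected.

It increases.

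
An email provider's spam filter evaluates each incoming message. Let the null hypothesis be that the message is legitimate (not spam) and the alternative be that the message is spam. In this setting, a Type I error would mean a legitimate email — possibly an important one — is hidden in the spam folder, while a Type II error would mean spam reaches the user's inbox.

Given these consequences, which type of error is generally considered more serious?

The Type I consequence (a legitimate email — possibly an important one — is hidden in the spam folder) is more severe than the Type II consequence (spam reaches the user's inbox).

Type I error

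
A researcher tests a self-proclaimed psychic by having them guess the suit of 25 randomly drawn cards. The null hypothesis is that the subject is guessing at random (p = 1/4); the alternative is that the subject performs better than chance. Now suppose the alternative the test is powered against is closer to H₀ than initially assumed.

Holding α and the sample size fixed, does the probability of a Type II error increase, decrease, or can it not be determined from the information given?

A smaller departure from H₀ means the test statistic under Ha is distributed closer to where it would be under H₀; rejection becomes less likely.

It increases.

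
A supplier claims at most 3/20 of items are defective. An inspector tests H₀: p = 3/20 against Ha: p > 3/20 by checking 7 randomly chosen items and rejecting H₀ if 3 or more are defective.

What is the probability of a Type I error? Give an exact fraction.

18883881/256000000

α = P(reject H₀ | H₀ true) = P(S ≥ 3 | p = 3/20), S ~ Binomial(7, 3/20).
Via the complement, α = 1 − Σ_{j=0}^{2} C(7,j)(3/20)^j(17/20)^{7-j} = 18883881/256000000.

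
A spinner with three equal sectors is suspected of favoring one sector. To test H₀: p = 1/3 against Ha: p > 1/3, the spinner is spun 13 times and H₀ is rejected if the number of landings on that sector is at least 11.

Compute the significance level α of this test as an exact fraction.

113/531441

Under H₀, X ~ Binomial(13, 1/3), and α = P(X ≥ 11).
Adding the binomial terms for j = 11 through 13 with p = 1/3 yields 113/531441.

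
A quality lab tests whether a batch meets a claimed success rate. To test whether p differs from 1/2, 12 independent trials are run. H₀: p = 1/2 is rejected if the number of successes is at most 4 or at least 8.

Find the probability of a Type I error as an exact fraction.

The significance level is the null-hypothesis probability of the rejection region {≤4} ∪ {≥8}.
By symmetry, α = 2·P(Y ≤ 4) = 2·(1 + 12 + 66 + 220 + 495)/4096 = 1588/4096 = 397/1024.

397/1024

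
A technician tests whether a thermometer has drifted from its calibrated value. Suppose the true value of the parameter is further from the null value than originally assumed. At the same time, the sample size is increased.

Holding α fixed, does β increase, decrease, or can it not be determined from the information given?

A larger true effect moves the Ha sampling distribution further from the H₀ critical value, making rejection more likely when Ha is true. More data shrinks sampling variability; the test statistic under Ha concentrates further from the null value, making rejection more likely. Both changes push β in the same direction.

It decreases.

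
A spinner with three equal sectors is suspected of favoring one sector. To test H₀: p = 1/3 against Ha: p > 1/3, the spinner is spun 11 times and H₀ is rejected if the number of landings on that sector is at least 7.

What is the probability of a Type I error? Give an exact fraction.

2281/59049

α = P(reject H₀ | H₀ true) = P(X ≥ 7 | p = 1/3), with X ~ Binomial(11, 1/3).
Adding the binomial terms for j = 7 through 11 with p = 1/3 yields 2281/59049.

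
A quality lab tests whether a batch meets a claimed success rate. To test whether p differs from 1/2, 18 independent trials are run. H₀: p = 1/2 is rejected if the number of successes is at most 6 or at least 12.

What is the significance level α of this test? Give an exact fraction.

Under H₀, S ~ Binomial(18, 1/2); α is the probability of landing in either tail, P(S ≤ 6) + P(S ≥ 12).
Each tail has probability (1 + 18 + 153 + 816 + 3060 + 8568 + 18564)/262144; doubling gives α = 62360/262144 = 7795/32768.

7795/32768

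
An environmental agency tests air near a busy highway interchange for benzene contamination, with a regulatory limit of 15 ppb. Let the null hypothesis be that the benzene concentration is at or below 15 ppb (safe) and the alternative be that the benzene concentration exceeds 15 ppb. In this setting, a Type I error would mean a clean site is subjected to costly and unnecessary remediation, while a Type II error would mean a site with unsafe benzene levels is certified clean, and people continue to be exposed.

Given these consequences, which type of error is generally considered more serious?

The Type II consequence (a site with unsafe benzene levels is certified clean, and people continue to be exposed) is more severe than the Type I consequence (a clean site is subjected to costly and unnecessary remediation).

Type II error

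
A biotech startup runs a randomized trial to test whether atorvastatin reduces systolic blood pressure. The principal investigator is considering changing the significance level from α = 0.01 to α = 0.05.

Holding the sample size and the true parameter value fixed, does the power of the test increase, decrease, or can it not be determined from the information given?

With a larger α the critical value moves toward the center, so more of the Ha sampling distribution lies in the rejection region.
Since power = 1 − β and β decreases, power increases.

It increases.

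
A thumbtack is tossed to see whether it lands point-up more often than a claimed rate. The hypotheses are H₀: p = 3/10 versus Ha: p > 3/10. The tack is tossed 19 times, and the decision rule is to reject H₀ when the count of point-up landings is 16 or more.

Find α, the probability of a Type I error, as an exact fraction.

Under H₀, K ~ Binomial(19, 3/10), and α = P(K ≥ 16).
Adding the binomial terms for j = 16 through 19 with p = 3/10 yields 1930258016361/1250000000000000000.

1930258016361/1250000000000000000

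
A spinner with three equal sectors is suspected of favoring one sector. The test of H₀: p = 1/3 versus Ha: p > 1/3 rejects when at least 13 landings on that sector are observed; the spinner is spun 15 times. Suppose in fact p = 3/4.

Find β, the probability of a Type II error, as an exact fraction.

820244467/1073741824

Under the alternative p = 3/4, X ~ Binomial(15, 3/4); β is the probability the test does not reject, P(X < 13).
Adding the binomial probabilities P(X=0)+…+P(X=12) at p = 3/4 gives 820244467/1073741824.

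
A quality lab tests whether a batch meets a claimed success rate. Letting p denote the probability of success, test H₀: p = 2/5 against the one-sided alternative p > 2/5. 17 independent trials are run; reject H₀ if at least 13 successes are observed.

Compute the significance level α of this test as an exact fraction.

384729088/152587890625

Under H₀, X ~ Binomial(17, 2/5), and α = P(X ≥ 13).
Summing C(17,j)(2/5)^j(3/5)^{17−j} for j = 13,…,17 gives 384729088/152587890625.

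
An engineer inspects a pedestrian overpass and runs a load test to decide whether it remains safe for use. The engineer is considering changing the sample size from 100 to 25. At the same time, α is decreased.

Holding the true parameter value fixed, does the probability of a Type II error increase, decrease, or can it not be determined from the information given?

With less data the test statistic is noisier; under Ha, more outcomes land inside the acceptance region. Tightening α shrinks the rejection region. When Ha holds, fewer sample outcomes clear the stricter threshold, so more fall in the acceptance region. Both changes push β in the same direction.

It increases.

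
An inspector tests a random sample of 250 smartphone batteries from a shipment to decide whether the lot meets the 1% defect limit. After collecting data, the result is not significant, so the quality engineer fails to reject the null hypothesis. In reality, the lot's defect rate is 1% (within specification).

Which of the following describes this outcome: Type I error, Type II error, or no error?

No error (correct decision).

The conventional null hypothesis here is that the lot's defect rate is 1% (within specification).
The test retained a true H₀ — the decision matches the true state.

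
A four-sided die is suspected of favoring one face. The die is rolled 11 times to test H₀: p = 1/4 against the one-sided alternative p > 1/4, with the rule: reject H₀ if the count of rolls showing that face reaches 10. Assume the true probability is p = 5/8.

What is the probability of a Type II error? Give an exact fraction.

4109420421/4294967296

β = P(fail to reject H₀ | Ha true) = P(K ≤ 9 | p = 5/8), K ~ Binomial(11, 5/8).
Adding the binomial probabilities P(K=0)+…+P(K=9) at p = 5/8 gives 4109420421/4294967296.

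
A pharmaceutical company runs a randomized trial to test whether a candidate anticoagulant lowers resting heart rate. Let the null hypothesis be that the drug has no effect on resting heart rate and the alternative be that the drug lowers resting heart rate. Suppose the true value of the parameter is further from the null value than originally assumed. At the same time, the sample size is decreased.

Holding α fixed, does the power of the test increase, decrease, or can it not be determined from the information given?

Cannot be determined from the information given.

The first change alone would make β decrease; the second alone would make β increase. Which effect dominates depends on the magnitudes, which are not given.
Since power = 1 − β, the effect on power is likewise indeterminate.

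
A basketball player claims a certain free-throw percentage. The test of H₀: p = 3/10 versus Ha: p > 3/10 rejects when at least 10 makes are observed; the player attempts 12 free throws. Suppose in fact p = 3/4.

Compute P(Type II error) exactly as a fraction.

10222777/16777216

A Type II error is failing to reject when Ha holds: with p = 3/4, β = P(Y ≤ 9).
Adding the binomial probabilities P(Y=0)+…+P(Y=9) at p = 3/4 gives 10222777/16777216.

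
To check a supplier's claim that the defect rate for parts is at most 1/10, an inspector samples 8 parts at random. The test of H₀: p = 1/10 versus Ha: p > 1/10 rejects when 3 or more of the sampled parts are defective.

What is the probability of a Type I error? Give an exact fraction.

3809179/100000000

α = P(reject H₀ | H₀ true) = P(Y ≥ 3 | p = 1/10), Y ~ Binomial(8, 1/10).
Via the complement, α = 1 − Σ_{j=0}^{2} C(8,j)(1/10)^j(9/10)^{8-j} = 3809179/100000000.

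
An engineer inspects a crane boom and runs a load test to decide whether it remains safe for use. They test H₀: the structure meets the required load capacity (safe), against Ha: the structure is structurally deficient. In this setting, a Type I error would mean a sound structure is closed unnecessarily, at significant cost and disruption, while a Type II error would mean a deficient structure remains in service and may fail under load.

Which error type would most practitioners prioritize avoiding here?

Type II error

The Type II consequence (a deficient structure remains in service and may fail under load) is more severe than the Type I consequence (a sound structure is closed unnecessarily, at significant cost and disruption).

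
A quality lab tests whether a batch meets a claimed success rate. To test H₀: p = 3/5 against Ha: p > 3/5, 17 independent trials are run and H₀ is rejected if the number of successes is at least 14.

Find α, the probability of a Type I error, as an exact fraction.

7083577089/152587890625

The Type I error probability is α = P(S ≥ 14) computed under H₀, where S ~ Binomial(17, 3/5).
Summing C(17,j)(3/5)^j(2/5)^{17−j} for j = 14,…,17 gives 7083577089/152587890625.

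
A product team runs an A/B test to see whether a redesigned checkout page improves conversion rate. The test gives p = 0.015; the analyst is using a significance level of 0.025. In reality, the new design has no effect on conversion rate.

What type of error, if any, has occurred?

Type I error

The conventional null hypothesis is that the new design has no effect on conversion rate.
Since p = 0.015 < α = 0.025, H₀ is rejected.
H₀ is true (actually the new design has no effect on conversion rate).
Rejecting a true H₀ is a Type I error.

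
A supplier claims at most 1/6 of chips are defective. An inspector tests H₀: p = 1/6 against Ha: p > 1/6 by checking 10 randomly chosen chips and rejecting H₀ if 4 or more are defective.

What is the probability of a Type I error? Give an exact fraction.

29279/419904

α = P(reject H₀ | H₀ true) = P(K ≥ 4 | p = 1/6), K ~ Binomial(10, 1/6).
Via the complement, α = 1 − Σ_{j=0}^{3} C(10,j)(1/6)^j(5/6)^{10-j} = 29279/419904.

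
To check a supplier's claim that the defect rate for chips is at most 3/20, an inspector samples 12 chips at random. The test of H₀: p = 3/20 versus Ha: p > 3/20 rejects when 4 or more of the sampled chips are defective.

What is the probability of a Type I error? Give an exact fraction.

75535426487313/819200000000000

Under H₀, S ~ Binomial(12, 3/20); the Type I error rate is P(S ≥ 4).
α = 1 − P(S ≤ 3) = 1 − 743664573512687/819200000000000 = 75535426487313/819200000000000.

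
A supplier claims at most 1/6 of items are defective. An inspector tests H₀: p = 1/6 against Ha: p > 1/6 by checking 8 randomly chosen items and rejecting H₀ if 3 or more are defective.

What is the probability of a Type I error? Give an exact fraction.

Under H₀, Y ~ Binomial(8, 1/6); the Type I error rate is P(Y ≥ 3).
α = 1 − P(Y ≤ 2) = 1 − 484375/559872 = 75497/559872.

75497/559872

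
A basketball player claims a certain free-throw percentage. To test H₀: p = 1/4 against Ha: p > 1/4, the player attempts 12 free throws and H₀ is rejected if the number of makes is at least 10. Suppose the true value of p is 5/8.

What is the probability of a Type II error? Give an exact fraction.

β = P(fail to reject H₀ | Ha true) = P(K ≤ 9 | p = 5/8), K ~ Binomial(12, 5/8).
Equivalently, β = 1 − P(K ≥ 10) = 60916742361/68719476736.

60916742361/68719476736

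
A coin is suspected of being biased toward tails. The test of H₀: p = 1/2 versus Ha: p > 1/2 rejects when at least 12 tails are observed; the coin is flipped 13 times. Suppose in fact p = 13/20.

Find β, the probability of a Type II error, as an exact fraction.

Under the alternative p = 13/20, S ~ Binomial(13, 13/20); β is the probability the test does not reject, P(S < 12).
Summing C(13,j)·(13/20)^j·(7/20)^{13-j} for j = 0..11 gives 9937124893407747/10240000000000000.

9937124893407747/10240000000000000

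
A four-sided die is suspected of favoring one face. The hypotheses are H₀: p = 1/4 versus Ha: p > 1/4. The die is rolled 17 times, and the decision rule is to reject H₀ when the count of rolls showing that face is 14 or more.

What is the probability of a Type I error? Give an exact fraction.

4909/4294967296

Under H₀, S ~ Binomial(17, 1/4), and α = P(S ≥ 14).
P(S ≥ 14) = Σ_{j=14}^{17} C(17,j)·(1/4)^j·(3/4)^{17-j} = 4909/4294967296.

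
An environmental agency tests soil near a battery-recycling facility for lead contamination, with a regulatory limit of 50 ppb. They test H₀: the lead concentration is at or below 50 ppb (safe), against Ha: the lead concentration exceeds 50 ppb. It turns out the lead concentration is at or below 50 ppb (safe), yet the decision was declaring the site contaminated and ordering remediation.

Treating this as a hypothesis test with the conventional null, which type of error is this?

Type I error

'Declaring the site contaminated and ordering remediation' corresponds to rejecting H₀.
H₀ was rejected but H₀ is true — a Type I error (false positive).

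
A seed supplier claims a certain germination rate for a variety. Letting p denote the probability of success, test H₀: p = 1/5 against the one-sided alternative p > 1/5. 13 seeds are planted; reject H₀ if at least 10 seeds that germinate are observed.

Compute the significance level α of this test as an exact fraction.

α = P(reject H₀ | H₀ true) = P(X ≥ 10 | p = 1/5), with X ~ Binomial(13, 1/5).
Adding the binomial terms for j = 10 through 13 with p = 1/5 yields 3921/244140625.

3921/244140625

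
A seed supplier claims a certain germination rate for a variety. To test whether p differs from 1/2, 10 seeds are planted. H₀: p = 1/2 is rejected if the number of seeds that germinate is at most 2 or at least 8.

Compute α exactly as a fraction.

7/64

α = P(S ≤ 2 or S ≥ 8 | p = 1/2), S ~ Binomial(10, 1/2).
The two tails are symmetric, so α = 2·(1 + 10 + 45)/2^10 = 112/1024 = 7/64.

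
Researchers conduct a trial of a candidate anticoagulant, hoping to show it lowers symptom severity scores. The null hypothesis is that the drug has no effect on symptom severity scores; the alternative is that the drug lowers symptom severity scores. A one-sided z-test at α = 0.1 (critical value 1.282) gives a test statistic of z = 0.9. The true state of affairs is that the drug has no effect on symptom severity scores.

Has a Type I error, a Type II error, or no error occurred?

No error — this is a correct decision.

Since z = 0.9 ≤ z* = 1.282, H₀ is not rejected.
H₀ is true (actually the drug has no effect on symptom severity scores).
The decision matches the true state — no error.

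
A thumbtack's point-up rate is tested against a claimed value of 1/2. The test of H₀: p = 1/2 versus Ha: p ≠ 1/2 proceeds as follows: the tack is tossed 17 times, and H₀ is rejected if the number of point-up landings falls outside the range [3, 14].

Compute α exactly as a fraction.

The significance level is the null-hypothesis probability of the rejection region {≤2} ∪ {≥15}.
Each tail has probability (1 + 17 + 136)/131072; doubling gives α = 308/131072 = 77/32768.

77/32768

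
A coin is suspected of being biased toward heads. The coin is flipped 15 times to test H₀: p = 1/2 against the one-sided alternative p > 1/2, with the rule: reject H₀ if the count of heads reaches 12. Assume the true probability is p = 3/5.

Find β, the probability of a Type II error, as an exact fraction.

A Type II error is failing to reject when Ha holds: with p = 3/5, β = P(Y ≤ 11).
Summing C(15,j)·(3/5)^j·(2/5)^{15-j} for j = 0..11 gives 27755679248/30517578125.

27755679248/30517578125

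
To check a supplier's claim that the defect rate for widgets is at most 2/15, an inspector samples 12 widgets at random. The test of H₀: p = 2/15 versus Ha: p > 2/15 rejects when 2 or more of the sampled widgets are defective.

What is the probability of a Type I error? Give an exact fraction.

63436403311256/129746337890625

α = P(reject H₀ | H₀ true) = P(K ≥ 2 | p = 2/15), K ~ Binomial(12, 2/15).
α = 1 − P(K ≤ 1) = 1 − 66309934579369/129746337890625 = 63436403311256/129746337890625.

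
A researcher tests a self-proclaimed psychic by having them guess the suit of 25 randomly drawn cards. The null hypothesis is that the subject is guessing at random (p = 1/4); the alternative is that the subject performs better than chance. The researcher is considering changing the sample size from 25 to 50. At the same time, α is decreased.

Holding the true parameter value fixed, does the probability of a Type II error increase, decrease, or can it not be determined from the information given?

The first change alone would make β decrease; the second alone would make β increase. Which effect dominates depends on the magnitudes, which are not given.

Cannot be determined from the information given.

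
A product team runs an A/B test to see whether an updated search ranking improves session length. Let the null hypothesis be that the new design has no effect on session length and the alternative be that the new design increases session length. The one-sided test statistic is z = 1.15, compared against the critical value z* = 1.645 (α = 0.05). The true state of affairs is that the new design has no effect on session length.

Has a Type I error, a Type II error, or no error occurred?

Since z = 1.15 ≤ z* = 1.645, H₀ is not rejected.
H₀ is true (actually the new design has no effect on session length).
The decision matches the true state — no error.

No error — this is a correct decision.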